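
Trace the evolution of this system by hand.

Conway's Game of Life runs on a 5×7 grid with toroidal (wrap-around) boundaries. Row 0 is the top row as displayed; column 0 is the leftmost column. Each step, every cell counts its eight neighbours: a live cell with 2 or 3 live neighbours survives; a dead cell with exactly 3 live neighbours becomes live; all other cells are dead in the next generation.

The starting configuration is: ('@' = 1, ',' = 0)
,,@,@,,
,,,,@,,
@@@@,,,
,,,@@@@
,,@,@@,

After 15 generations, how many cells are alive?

0) ,,@,@,,
,,,,@,,
@@@@,,,
,,,@@@@
,,@,@@,
1) ,,,,@,,
,,,,@,,
@@@,,,@
@,,,,,@
,,@,,,@
2) ,,,@,@,
@@,@,@,
,@,,,@@
,,@,,@,
@,,,,@@
3) ,@@,,@,
@@,,,@,
,@,,,@,
,@,,@,,
,,,,,@,
4) @@@,@@,
@,,,@@,
,@@,@@@
,,,,@@,
,@@,@@,
5) @,@,,,,
,,,,,,,
@@,,,,,
@,,,,,,
@,@,,,,
6) ,,,,,,,
@,,,,,,
@@,,,,,
@,,,,,@
@,,,,,@
7) @,,,,,@
@@,,,,,
,@,,,,,
,,,,,,,
@,,,,,@
8) ,,,,,,,
,@,,,,@
@@,,,,,
@,,,,,,
@,,,,,@
9) ,,,,,,@
,@,,,,,
,@,,,,@
,,,,,,,
@,,,,,@
10) ,,,,,,@
,,,,,,,
@,,,,,,
,,,,,,@
@,,,,,@
11) @,,,,,@
,,,,,,,
,,,,,,,
,,,,,,@
@,,,,@@
12) @,,,,@,
,,,,,,,
,,,,,,,
@,,,,@@
,,,,,@,
13) ,,,,,,@
,,,,,,,
,,,,,,@
,,,,,@@
@,,,@@,
14) ,,,,,@@
,,,,,,,
,,,,,@@
@,,,@,,
@,,,@,,
15) ,,,,,@@
,,,,,,,
,,,,,@@
@,,,@,,
@,,,@,,

8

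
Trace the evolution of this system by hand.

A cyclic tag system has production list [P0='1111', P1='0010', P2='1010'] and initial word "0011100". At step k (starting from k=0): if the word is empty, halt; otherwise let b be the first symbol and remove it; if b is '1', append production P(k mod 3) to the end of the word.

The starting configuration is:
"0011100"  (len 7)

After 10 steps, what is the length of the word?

17

k=0  "0011100"  (len 7)
k=1  "011100"  (len 6)
k=2  "11100"  (len 5)
k=3  "11001010"  (len 8)
k=4  "10010101111"  (len 11)
k=5  "00101011110010"  (len 14)
k=6  "0101011110010"  (len 13)
k=7  "101011110010"  (len 12)
k=8  "010111100100010"  (len 15)
k=9  "10111100100010"  (len 14)
k=10  "01111001000101111"  (len 17)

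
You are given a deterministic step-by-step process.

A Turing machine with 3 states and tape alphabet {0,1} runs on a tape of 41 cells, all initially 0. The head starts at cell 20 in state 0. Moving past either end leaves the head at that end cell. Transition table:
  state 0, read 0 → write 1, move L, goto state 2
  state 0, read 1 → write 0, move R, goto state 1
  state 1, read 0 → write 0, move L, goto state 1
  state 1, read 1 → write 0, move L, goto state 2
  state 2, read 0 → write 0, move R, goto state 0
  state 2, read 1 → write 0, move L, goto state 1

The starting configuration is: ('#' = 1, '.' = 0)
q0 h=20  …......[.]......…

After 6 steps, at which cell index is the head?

step 0: q0 h=20  …......[.]......…
step 1: q2 h=19  …......[.]#.....…
step 2: q0 h=20  …......[#]......…
step 3: q1 h=21  …......[.]......…
step 4: q1 h=20  …......[.]......…
step 5: q1 h=19  …......[.]......…
step 6: q1 h=18  …......[.]......…

18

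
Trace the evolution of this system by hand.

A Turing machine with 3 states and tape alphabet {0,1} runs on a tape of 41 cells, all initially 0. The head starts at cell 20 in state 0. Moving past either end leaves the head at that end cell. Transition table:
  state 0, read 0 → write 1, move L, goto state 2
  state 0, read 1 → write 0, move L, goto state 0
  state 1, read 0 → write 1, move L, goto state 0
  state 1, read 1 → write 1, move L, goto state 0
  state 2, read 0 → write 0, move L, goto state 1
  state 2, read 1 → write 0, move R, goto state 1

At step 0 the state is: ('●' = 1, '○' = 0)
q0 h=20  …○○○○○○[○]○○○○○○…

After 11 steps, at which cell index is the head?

9

gen 0: q0 h=20  …○○○○○○[○]○○○○○○…
gen 1: q2 h=19  …○○○○○○[○]●○○○○○…
gen 2: q1 h=18  …○○○○○○[○]○●○○○○…
gen 3: q0 h=17  …○○○○○○[○]●○●○○○…
gen 4: q2 h=16  …○○○○○○[○]●●○●○○…
gen 5: q1 h=15  …○○○○○○[○]○●●○●○…
gen 6: q0 h=14  …○○○○○○[○]●○●●○●…
gen 7: q2 h=13  …○○○○○○[○]●●○●●○…
gen 8: q1 h=12  …○○○○○○[○]○●●○●●…
gen 9: q0 h=11  …○○○○○○[○]●○●●○●…
gen 10: q2 h=10  …○○○○○○[○]●●○●●○…
gen 11: q1 h= 9  …○○○○○○[○]○●●○●●…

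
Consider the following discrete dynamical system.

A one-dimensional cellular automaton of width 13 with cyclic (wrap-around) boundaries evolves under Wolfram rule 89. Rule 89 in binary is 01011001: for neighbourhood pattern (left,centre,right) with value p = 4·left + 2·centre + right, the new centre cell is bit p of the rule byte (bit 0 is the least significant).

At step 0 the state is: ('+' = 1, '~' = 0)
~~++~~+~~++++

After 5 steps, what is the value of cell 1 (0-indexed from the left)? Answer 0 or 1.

0

k=0  ~~++~~+~~++++
k=1  +~+++~~+~+~~+
k=2  +~+~++~~~~+~+
k=3  +~~~+++++~~~+
k=4  +++~+~~~+++~+
k=5  ~~+~~++~+~+~+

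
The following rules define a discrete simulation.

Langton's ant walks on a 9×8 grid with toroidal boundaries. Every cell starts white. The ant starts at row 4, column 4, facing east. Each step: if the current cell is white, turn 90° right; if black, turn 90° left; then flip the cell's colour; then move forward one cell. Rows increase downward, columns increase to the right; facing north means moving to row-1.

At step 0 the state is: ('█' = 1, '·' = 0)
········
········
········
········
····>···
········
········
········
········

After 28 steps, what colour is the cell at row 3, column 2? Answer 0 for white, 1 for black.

0) ········
········
········
········
····>···
········
········
········
········
1) ········
········
········
········
····█···
····v···
········
········
········
2) ········
········
········
········
····█···
···<█···
········
········
········
3) ········
········
········
········
···^█···
···██···
········
········
········
4) ········
········
········
········
···█>···
···██···
········
········
········
5) ········
········
········
····^···
···█····
···██···
········
········
········
6) ········
········
········
····█>··
···█····
···██···
········
········
········
7) ········
········
········
····██··
···█·v··
···██···
········
········
········
8) ········
········
········
····██··
···█<█··
···██···
········
········
········
9) ········
········
········
····^█··
···███··
···██···
········
········
········
10) ········
········
········
···<·█··
···███··
···██···
········
········
········
11) ········
········
···^····
···█·█··
···███··
···██···
········
········
········
12) ········
········
···█>···
···█·█··
···███··
···██···
········
········
········
13) ········
········
···██···
···█v█··
···███··
···██···
········
········
········
14) ········
········
···██···
···<██··
···███··
···██···
········
········
········
15) ········
········
···██···
····██··
···v██··
···██···
········
········
········
16) ········
········
···██···
····██··
····>█··
···██···
········
········
········
17) ········
········
···██···
····^█··
·····█··
···██···
········
········
········
18) ········
········
···██···
···<·█··
·····█··
···██···
········
········
········
19) ········
········
···^█···
···█·█··
·····█··
···██···
········
········
········
20) ········
········
··<·█···
···█·█··
·····█··
···██···
········
········
········
21) ········
··^·····
··█·█···
···█·█··
·····█··
···██···
········
········
········
22) ········
··█>····
··█·█···
···█·█··
·····█··
···██···
········
········
········
23) ········
··██····
··█v█···
···█·█··
·····█··
···██···
········
········
········
24) ········
··██····
··<██···
···█·█··
·····█··
···██···
········
········
········
25) ········
··██····
···██···
··v█·█··
·····█··
···██···
········
········
········
26) ········
··██····
···██···
·<██·█··
·····█··
···██···
········
········
········
27) ········
··██····
·^·██···
·███·█··
·····█··
···██···
········
········
········
28) ········
··██····
·█>██···
·███·█··
·····█··
···██···
········
········
········

1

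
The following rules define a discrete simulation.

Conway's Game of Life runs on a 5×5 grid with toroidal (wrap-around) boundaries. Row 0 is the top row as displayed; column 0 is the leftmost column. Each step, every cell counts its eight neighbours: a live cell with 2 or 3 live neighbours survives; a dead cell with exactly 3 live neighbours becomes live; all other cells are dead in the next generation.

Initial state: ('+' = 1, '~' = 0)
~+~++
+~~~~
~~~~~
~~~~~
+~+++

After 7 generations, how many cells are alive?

gen 0: ~+~++
+~~~~
~~~~~
~~~~~
+~+++
gen 1: ~+~~~
+~~~+
~~~~~
~~~++
+++~~
gen 2: ~~+~+
+~~~~
+~~+~
+++++
+++++
gen 3: ~~+~~
++~+~
~~~+~
~~~~~
~~~~~
gen 4: ~++~~
~+~++
~~+~+
~~~~~
~~~~~
gen 5: ++++~
~+~~+
+~+~+
~~~~~
~~~~~
gen 6: +++++
~~~~~
++~++
~~~~~
~++~~
gen 7: +~~++
~~~~~
+~~~+
~~~++
~~~~+

8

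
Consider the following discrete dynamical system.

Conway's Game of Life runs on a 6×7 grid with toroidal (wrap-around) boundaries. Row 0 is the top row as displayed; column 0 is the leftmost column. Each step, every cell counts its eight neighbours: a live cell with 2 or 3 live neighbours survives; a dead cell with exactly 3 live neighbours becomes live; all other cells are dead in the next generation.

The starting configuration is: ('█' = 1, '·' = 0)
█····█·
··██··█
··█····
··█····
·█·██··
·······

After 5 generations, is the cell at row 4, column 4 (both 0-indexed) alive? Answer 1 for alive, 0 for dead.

[0] █····█·
··██··█
··█····
··█····
·█·██··
·······
[1] ······█
·███··█
·██····
·██····
··██···
····█··
[2] █·██·█·
·█·█···
·······
·······
·███···
···█···
[3] ·█·█···
·█·██··
·······
··█····
··██···
·······
[4] ···██··
···██··
··██···
··██···
··██···
···█···
[5] ··█····
·······
·······
·█··█··
····█··
·······

1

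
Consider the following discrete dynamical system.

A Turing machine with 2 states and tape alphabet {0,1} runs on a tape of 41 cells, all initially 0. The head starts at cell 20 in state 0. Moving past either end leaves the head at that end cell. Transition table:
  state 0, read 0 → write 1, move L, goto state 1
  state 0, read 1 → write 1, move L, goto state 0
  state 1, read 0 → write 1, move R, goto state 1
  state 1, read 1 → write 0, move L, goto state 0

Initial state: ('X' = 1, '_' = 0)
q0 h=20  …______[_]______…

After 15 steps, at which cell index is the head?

t=0: q0 h=20  …______[_]______…
t=1: q1 h=19  …______[_]X_____…
t=2: q1 h=20  …_____X[X]______…
t=3: q0 h=19  …______[X]______…
t=4: q0 h=18  …______[_]X_____…
t=5: q1 h=17  …______[_]XX____…
t=6: q1 h=18  …_____X[X]X_____…
t=7: q0 h=17  …______[X]_X____…
t=8: q0 h=16  …______[_]X_X___…
t=9: q1 h=15  …______[_]XX_X__…
t=10: q1 h=16  …_____X[X]X_X___…
t=11: q0 h=15  …______[X]_X_X__…
t=12: q0 h=14  …______[_]X_X_X_…
t=13: q1 h=13  …______[_]XX_X_X…
t=14: q1 h=14  …_____X[X]X_X_X_…
t=15: q0 h=13  …______[X]_X_X_X…

13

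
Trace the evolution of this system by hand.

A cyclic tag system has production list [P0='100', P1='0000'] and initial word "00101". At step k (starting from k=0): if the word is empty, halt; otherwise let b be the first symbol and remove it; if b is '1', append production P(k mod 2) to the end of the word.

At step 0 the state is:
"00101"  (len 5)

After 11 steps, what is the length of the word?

t=0: "00101"  (len 5)
t=1: "0101"  (len 4)
t=2: "101"  (len 3)
t=3: "01100"  (len 5)
t=4: "1100"  (len 4)
t=5: "100100"  (len 6)
t=6: "001000000"  (len 9)
t=7: "01000000"  (len 8)
t=8: "1000000"  (len 7)
t=9: "000000100"  (len 9)
t=10: "00000100"  (len 8)
t=11: "0000100"  (len 7)

7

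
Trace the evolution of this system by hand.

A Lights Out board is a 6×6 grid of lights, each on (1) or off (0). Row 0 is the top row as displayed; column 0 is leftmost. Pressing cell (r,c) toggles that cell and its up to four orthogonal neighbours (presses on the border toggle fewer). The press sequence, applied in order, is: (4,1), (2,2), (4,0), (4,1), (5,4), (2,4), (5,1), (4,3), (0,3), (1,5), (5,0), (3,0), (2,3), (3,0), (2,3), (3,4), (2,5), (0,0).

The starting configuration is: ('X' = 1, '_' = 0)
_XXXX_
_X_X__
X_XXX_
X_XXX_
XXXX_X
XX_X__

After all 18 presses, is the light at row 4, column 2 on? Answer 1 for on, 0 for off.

0

k=0  _XXXX_
_X_X__
X_XXX_
X_XXX_
XXXX_X
XX_X__
k=1  _XXXX_
_X_X__
X_XXX_
XXXXX_
___X_X
X__X__
k=2  _XXXX_
_XXX__
XX__X_
XX_XX_
___X_X
X__X__
k=3  _XXXX_
_XXX__
XX__X_
_X_XX_
XX_X_X
___X__
k=4  _XXXX_
_XXX__
XX__X_
___XX_
__XX_X
_X_X__
k=5  _XXXX_
_XXX__
XX__X_
___XX_
__XXXX
_X__XX
k=6  _XXXX_
_XXXX_
XX_X_X
___X__
__XXXX
_X__XX
k=7  _XXXX_
_XXXX_
XX_X_X
___X__
_XXXXX
X_X_XX
k=8  _XXXX_
_XXXX_
XX_X_X
______
_X___X
X_XXXX
k=9  _X____
_XX_X_
XX_X_X
______
_X___X
X_XXXX
k=10  _X___X
_XX__X
XX_X__
______
_X___X
X_XXXX
k=11  _X___X
_XX__X
XX_X__
______
XX___X
_XXXXX
k=12  _X___X
_XX__X
_X_X__
XX____
_X___X
_XXXXX
k=13  _X___X
_XXX_X
_XX_X_
XX_X__
_X___X
_XXXXX
k=14  _X___X
_XXX_X
XXX_X_
___X__
XX___X
_XXXXX
k=15  _X___X
_XX__X
XX_X__
______
XX___X
_XXXXX
k=16  _X___X
_XX__X
XX_XX_
___XXX
XX__XX
_XXXXX
k=17  _X___X
_XX___
XX_X_X
___XX_
XX__XX
_XXXXX
k=18  X____X
XXX___
XX_X_X
___XX_
XX__XX
_XXXXX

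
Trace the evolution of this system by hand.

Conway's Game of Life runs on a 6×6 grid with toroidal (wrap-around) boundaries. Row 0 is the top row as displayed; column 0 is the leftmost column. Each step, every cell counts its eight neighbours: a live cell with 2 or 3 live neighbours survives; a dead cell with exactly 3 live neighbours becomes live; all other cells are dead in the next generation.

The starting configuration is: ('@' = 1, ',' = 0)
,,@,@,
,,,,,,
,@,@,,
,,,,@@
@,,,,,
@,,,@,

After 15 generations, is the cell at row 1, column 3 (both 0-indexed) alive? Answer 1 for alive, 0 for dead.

step 0: ,,@,@,
,,,,,,
,@,@,,
,,,,@@
@,,,,,
@,,,@,
step 1: ,,,@,@
,,@@,,
,,,,@,
@,,,@@
@,,,@,
,@,@,,
step 2: ,,,@,,
,,@@,,
,,,,@,
@,,@@,
@@,@@,
@,@@,@
step 3: ,@,,,,
,,@@@,
,,@,@@
@@@,,,
,,,,,,
@,,,,@
step 4: @@@@@@
,@@,@@
@,,,@@
@@@@,@
,,,,,@
@,,,,,
step 5: ,,,,,,
,,,,,,
,,,,,,
,@@@,,
,,@,@@
,,@@,,
step 6: ,,,,,,
,,,,,,
,,@,,,
,@@@@,
,,,,@,
,,@@@,
step 7: ,,,@,,
,,,,,,
,@@,,,
,@@,@,
,@,,,@
,,,@@,
step 8: ,,,@@,
,,@,,,
,@@@,,
,,,@,,
@@,,,@
,,@@@,
step 9: ,,,,@,
,@,,@,
,@,@,,
,,,@@,
@@,,,@
@@@,,,
step 10: @,@@,@
,,@@@,
,,,@,,
,@,@@@
,,,@@@
,,@,,,
step 11: ,,,,,@
,@,,,@
,,,,,@
@,,,,@
@,,,,@
@@@,,,
step 12: ,,@,,@
,,,,@@
,,,,@@
,,,,@,
,,,,,,
,@,,,,
step 13: @,,,@@
@,,@,,
,,,@,,
,,,,@@
,,,,,,
,,,,,,
step 14: @,,,@@
@,,@,,
,,,@,@
,,,,@,
,,,,,,
,,,,,@
step 15: @,,,@,
@,,@,,
,,,@,@
,,,,@,
,,,,,,
@,,,@@

1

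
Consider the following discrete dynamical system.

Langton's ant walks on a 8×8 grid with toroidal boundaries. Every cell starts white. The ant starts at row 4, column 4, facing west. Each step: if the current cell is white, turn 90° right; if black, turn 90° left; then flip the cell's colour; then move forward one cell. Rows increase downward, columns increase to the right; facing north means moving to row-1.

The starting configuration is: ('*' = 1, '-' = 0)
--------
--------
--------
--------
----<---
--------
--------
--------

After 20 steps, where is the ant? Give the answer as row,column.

0) --------
--------
--------
--------
----<---
--------
--------
--------
1) --------
--------
--------
----^---
----*---
--------
--------
--------
2) --------
--------
--------
----*>--
----*---
--------
--------
--------
3) --------
--------
--------
----**--
----*v--
--------
--------
--------
4) --------
--------
--------
----**--
----<*--
--------
--------
--------
5) --------
--------
--------
----**--
-----*--
----v---
--------
--------
6) --------
--------
--------
----**--
-----*--
---<*---
--------
--------
7) --------
--------
--------
----**--
---^-*--
---**---
--------
--------
8) --------
--------
--------
----**--
---*>*--
---**---
--------
--------
9) --------
--------
--------
----**--
---***--
---*v---
--------
--------
10) --------
--------
--------
----**--
---***--
---*->--
--------
--------
11) --------
--------
--------
----**--
---***--
---*-*--
-----v--
--------
12) --------
--------
--------
----**--
---***--
---*-*--
----<*--
--------
13) --------
--------
--------
----**--
---***--
---*^*--
----**--
--------
14) --------
--------
--------
----**--
---***--
---**>--
----**--
--------
15) --------
--------
--------
----**--
---**^--
---**---
----**--
--------
16) --------
--------
--------
----**--
---*<---
---**---
----**--
--------
17) --------
--------
--------
----**--
---*----
---*v---
----**--
--------
18) --------
--------
--------
----**--
---*----
---*->--
----**--
--------
19) --------
--------
--------
----**--
---*----
---*-*--
----*v--
--------
20) --------
--------
--------
----**--
---*----
---*-*--
----*->-
--------

6,6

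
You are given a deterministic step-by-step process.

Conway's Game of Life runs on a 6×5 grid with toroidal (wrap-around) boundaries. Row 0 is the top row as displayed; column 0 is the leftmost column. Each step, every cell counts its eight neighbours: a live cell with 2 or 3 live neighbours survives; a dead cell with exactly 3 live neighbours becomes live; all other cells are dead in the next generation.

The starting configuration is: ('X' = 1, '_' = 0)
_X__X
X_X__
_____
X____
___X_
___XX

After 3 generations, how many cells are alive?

gen 0: _X__X
X_X__
_____
X____
___X_
___XX
gen 1: _XX_X
XX___
_X___
_____
___X_
X_XXX
gen 2: _____
_____
XX___
_____
__XX_
X____
gen 3: _____
_____
_____
_XX__
_____
_____

2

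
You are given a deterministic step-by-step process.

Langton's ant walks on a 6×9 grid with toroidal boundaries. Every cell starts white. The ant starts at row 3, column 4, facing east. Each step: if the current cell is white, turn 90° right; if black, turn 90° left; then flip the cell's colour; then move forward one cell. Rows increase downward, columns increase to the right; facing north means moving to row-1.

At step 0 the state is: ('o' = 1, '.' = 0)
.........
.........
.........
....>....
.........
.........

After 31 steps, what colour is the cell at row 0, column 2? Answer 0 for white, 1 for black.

1

0) .........
.........
.........
....>....
.........
.........
1) .........
.........
.........
....o....
....v....
.........
2) .........
.........
.........
....o....
...<o....
.........
3) .........
.........
.........
...^o....
...oo....
.........
4) .........
.........
.........
...o>....
...oo....
.........
5) .........
.........
....^....
...o.....
...oo....
.........
6) .........
.........
....o>...
...o.....
...oo....
.........
7) .........
.........
....oo...
...o.v...
...oo....
.........
8) .........
.........
....oo...
...o<o...
...oo....
.........
9) .........
.........
....^o...
...ooo...
...oo....
.........
10) .........
.........
...<.o...
...ooo...
...oo....
.........
11) .........
...^.....
...o.o...
...ooo...
...oo....
.........
12) .........
...o>....
...o.o...
...ooo...
...oo....
.........
13) .........
...oo....
...ovo...
...ooo...
...oo....
.........
14) .........
...oo....
...<oo...
...ooo...
...oo....
.........
15) .........
...oo....
....oo...
...voo...
...oo....
.........
16) .........
...oo....
....oo...
....>o...
...oo....
.........
17) .........
...oo....
....^o...
.....o...
...oo....
.........
18) .........
...oo....
...<.o...
.....o...
...oo....
.........
19) .........
...^o....
...o.o...
.....o...
...oo....
.........
20) .........
..<.o....
...o.o...
.....o...
...oo....
.........
21) ..^......
..o.o....
...o.o...
.....o...
...oo....
.........
22) ..o>.....
..o.o....
...o.o...
.....o...
...oo....
.........
23) ..oo.....
..ovo....
...o.o...
.....o...
...oo....
.........
24) ..oo.....
..<oo....
...o.o...
.....o...
...oo....
.........
25) ..oo.....
...oo....
..vo.o...
.....o...
...oo....
.........
26) ..oo.....
...oo....
.<oo.o...
.....o...
...oo....
.........
27) ..oo.....
.^.oo....
.ooo.o...
.....o...
...oo....
.........
28) ..oo.....
.o>oo....
.ooo.o...
.....o...
...oo....
.........
29) ..oo.....
.oooo....
.ovo.o...
.....o...
...oo....
.........
30) ..oo.....
.oooo....
.o.>.o...
.....o...
...oo....
.........
31) ..oo.....
.oo^o....
.o...o...
.....o...
...oo....
.........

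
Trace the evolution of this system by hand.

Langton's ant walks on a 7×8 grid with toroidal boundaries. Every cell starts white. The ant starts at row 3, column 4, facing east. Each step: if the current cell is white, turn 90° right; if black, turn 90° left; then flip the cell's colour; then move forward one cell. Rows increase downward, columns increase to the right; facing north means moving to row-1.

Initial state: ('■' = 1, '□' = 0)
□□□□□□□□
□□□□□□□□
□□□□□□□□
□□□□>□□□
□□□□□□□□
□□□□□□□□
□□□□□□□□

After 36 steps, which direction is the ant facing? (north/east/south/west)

step 0: □□□□□□□□
□□□□□□□□
□□□□□□□□
□□□□>□□□
□□□□□□□□
□□□□□□□□
□□□□□□□□
step 1: □□□□□□□□
□□□□□□□□
□□□□□□□□
□□□□■□□□
□□□□v□□□
□□□□□□□□
□□□□□□□□
step 2: □□□□□□□□
□□□□□□□□
□□□□□□□□
□□□□■□□□
□□□<■□□□
□□□□□□□□
□□□□□□□□
step 3: □□□□□□□□
□□□□□□□□
□□□□□□□□
□□□^■□□□
□□□■■□□□
□□□□□□□□
□□□□□□□□
step 4: □□□□□□□□
□□□□□□□□
□□□□□□□□
□□□■>□□□
□□□■■□□□
□□□□□□□□
□□□□□□□□
step 5: □□□□□□□□
□□□□□□□□
□□□□^□□□
□□□■□□□□
□□□■■□□□
□□□□□□□□
□□□□□□□□
step 6: □□□□□□□□
□□□□□□□□
□□□□■>□□
□□□■□□□□
□□□■■□□□
□□□□□□□□
□□□□□□□□
step 7: □□□□□□□□
□□□□□□□□
□□□□■■□□
□□□■□v□□
□□□■■□□□
□□□□□□□□
□□□□□□□□
step 8: □□□□□□□□
□□□□□□□□
□□□□■■□□
□□□■<■□□
□□□■■□□□
□□□□□□□□
□□□□□□□□
step 9: □□□□□□□□
□□□□□□□□
□□□□^■□□
□□□■■■□□
□□□■■□□□
□□□□□□□□
□□□□□□□□
step 10: □□□□□□□□
□□□□□□□□
□□□<□■□□
□□□■■■□□
□□□■■□□□
□□□□□□□□
□□□□□□□□
step 11: □□□□□□□□
□□□^□□□□
□□□■□■□□
□□□■■■□□
□□□■■□□□
□□□□□□□□
□□□□□□□□
step 12: □□□□□□□□
□□□■>□□□
□□□■□■□□
□□□■■■□□
□□□■■□□□
□□□□□□□□
□□□□□□□□
step 13: □□□□□□□□
□□□■■□□□
□□□■v■□□
□□□■■■□□
□□□■■□□□
□□□□□□□□
□□□□□□□□
step 14: □□□□□□□□
□□□■■□□□
□□□<■■□□
□□□■■■□□
□□□■■□□□
□□□□□□□□
□□□□□□□□
step 15: □□□□□□□□
□□□■■□□□
□□□□■■□□
□□□v■■□□
□□□■■□□□
□□□□□□□□
□□□□□□□□
step 16: □□□□□□□□
□□□■■□□□
□□□□■■□□
□□□□>■□□
□□□■■□□□
□□□□□□□□
□□□□□□□□
step 17: □□□□□□□□
□□□■■□□□
□□□□^■□□
□□□□□■□□
□□□■■□□□
□□□□□□□□
□□□□□□□□
step 18: □□□□□□□□
□□□■■□□□
□□□<□■□□
□□□□□■□□
□□□■■□□□
□□□□□□□□
□□□□□□□□
step 19: □□□□□□□□
□□□^■□□□
□□□■□■□□
□□□□□■□□
□□□■■□□□
□□□□□□□□
□□□□□□□□
step 20: □□□□□□□□
□□<□■□□□
□□□■□■□□
□□□□□■□□
□□□■■□□□
□□□□□□□□
□□□□□□□□
step 21: □□^□□□□□
□□■□■□□□
□□□■□■□□
□□□□□■□□
□□□■■□□□
□□□□□□□□
□□□□□□□□
step 22: □□■>□□□□
□□■□■□□□
□□□■□■□□
□□□□□■□□
□□□■■□□□
□□□□□□□□
□□□□□□□□
step 23: □□■■□□□□
□□■v■□□□
□□□■□■□□
□□□□□■□□
□□□■■□□□
□□□□□□□□
□□□□□□□□
step 24: □□■■□□□□
□□<■■□□□
□□□■□■□□
□□□□□■□□
□□□■■□□□
□□□□□□□□
□□□□□□□□
step 25: □□■■□□□□
□□□■■□□□
□□v■□■□□
□□□□□■□□
□□□■■□□□
□□□□□□□□
□□□□□□□□
step 26: □□■■□□□□
□□□■■□□□
□<■■□■□□
□□□□□■□□
□□□■■□□□
□□□□□□□□
□□□□□□□□
step 27: □□■■□□□□
□^□■■□□□
□■■■□■□□
□□□□□■□□
□□□■■□□□
□□□□□□□□
□□□□□□□□
step 28: □□■■□□□□
□■>■■□□□
□■■■□■□□
□□□□□■□□
□□□■■□□□
□□□□□□□□
□□□□□□□□
step 29: □□■■□□□□
□■■■■□□□
□■v■□■□□
□□□□□■□□
□□□■■□□□
□□□□□□□□
□□□□□□□□
step 30: □□■■□□□□
□■■■■□□□
□■□>□■□□
□□□□□■□□
□□□■■□□□
□□□□□□□□
□□□□□□□□
step 31: □□■■□□□□
□■■^■□□□
□■□□□■□□
□□□□□■□□
□□□■■□□□
□□□□□□□□
□□□□□□□□
step 32: □□■■□□□□
□■<□■□□□
□■□□□■□□
□□□□□■□□
□□□■■□□□
□□□□□□□□
□□□□□□□□
step 33: □□■■□□□□
□■□□■□□□
□■v□□■□□
□□□□□■□□
□□□■■□□□
□□□□□□□□
□□□□□□□□
step 34: □□■■□□□□
□■□□■□□□
□<■□□■□□
□□□□□■□□
□□□■■□□□
□□□□□□□□
□□□□□□□□
step 35: □□■■□□□□
□■□□■□□□
□□■□□■□□
□v□□□■□□
□□□■■□□□
□□□□□□□□
□□□□□□□□
step 36: □□■■□□□□
□■□□■□□□
□□■□□■□□
<■□□□■□□
□□□■■□□□
□□□□□□□□
□□□□□□□□

west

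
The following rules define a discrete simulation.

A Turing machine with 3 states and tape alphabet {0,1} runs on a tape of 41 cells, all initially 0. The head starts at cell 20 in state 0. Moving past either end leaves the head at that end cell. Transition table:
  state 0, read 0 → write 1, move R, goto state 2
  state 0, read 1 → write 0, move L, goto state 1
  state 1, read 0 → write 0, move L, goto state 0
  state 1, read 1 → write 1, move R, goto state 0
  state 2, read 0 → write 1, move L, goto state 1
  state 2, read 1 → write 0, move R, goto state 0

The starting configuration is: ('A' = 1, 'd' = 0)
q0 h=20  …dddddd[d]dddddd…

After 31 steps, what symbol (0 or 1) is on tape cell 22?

0) q0 h=20  …dddddd[d]dddddd…
1) q2 h=21  …dddddA[d]dddddd…
2) q1 h=20  …dddddd[A]Addddd…
3) q0 h=21  …dddddA[A]dddddd…
4) q1 h=20  …dddddd[A]dddddd…
5) q0 h=21  …dddddA[d]dddddd…
6) q2 h=22  …ddddAA[d]dddddd…
7) q1 h=21  …dddddA[A]Addddd…
8) q0 h=22  …ddddAA[A]dddddd…
9) q1 h=21  …dddddA[A]dddddd…
10) q0 h=22  …ddddAA[d]dddddd…
11) q2 h=23  …dddAAA[d]dddddd…
12) q1 h=22  …ddddAA[A]Addddd…
13) q0 h=23  …dddAAA[A]dddddd…
14) q1 h=22  …ddddAA[A]dddddd…
15) q0 h=23  …dddAAA[d]dddddd…
16) q2 h=24  …ddAAAA[d]dddddd…
17) q1 h=23  …dddAAA[A]Addddd…
18) q0 h=24  …ddAAAA[A]dddddd…
19) q1 h=23  …dddAAA[A]dddddd…
20) q0 h=24  …ddAAAA[d]dddddd…
21) q2 h=25  …dAAAAA[d]dddddd…
22) q1 h=24  …ddAAAA[A]Addddd…
23) q0 h=25  …dAAAAA[A]dddddd…
24) q1 h=24  …ddAAAA[A]dddddd…
25) q0 h=25  …dAAAAA[d]dddddd…
26) q2 h=26  …AAAAAA[d]dddddd…
27) q1 h=25  …dAAAAA[A]Addddd…
28) q0 h=26  …AAAAAA[A]dddddd…
29) q1 h=25  …dAAAAA[A]dddddd…
30) q0 h=26  …AAAAAA[d]dddddd…
31) q2 h=27  …AAAAAA[d]dddddd…

1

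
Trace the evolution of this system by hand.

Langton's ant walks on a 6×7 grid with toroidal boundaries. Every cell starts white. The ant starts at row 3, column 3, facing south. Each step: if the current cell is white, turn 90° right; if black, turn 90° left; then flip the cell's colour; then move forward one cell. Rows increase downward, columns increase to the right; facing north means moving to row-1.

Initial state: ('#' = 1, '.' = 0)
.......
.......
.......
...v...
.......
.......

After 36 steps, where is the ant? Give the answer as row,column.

5,3

gen 0: .......
.......
.......
...v...
.......
.......
gen 1: .......
.......
.......
..<#...
.......
.......
gen 2: .......
.......
..^....
..##...
.......
.......
gen 3: .......
.......
..#>...
..##...
.......
.......
gen 4: .......
.......
..##...
..#v...
.......
.......
gen 5: .......
.......
..##...
..#.>..
.......
.......
gen 6: .......
.......
..##...
..#.#..
....v..
.......
gen 7: .......
.......
..##...
..#.#..
...<#..
.......
gen 8: .......
.......
..##...
..#^#..
...##..
.......
gen 9: .......
.......
..##...
..##>..
...##..
.......
gen 10: .......
.......
..##^..
..##...
...##..
.......
gen 11: .......
.......
..###>.
..##...
...##..
.......
gen 12: .......
.......
..####.
..##.v.
...##..
.......
gen 13: .......
.......
..####.
..##<#.
...##..
.......
gen 14: .......
.......
..##^#.
..####.
...##..
.......
gen 15: .......
.......
..#<.#.
..####.
...##..
.......
gen 16: .......
.......
..#..#.
..#v##.
...##..
.......
gen 17: .......
.......
..#..#.
..#.>#.
...##..
.......
gen 18: .......
.......
..#.^#.
..#..#.
...##..
.......
gen 19: .......
.......
..#.#>.
..#..#.
...##..
.......
gen 20: .......
.....^.
..#.#..
..#..#.
...##..
.......
gen 21: .......
.....#>
..#.#..
..#..#.
...##..
.......
gen 22: .......
.....##
..#.#.v
..#..#.
...##..
.......
gen 23: .......
.....##
..#.#<#
..#..#.
...##..
.......
gen 24: .......
.....^#
..#.###
..#..#.
...##..
.......
gen 25: .......
....<.#
..#.###
..#..#.
...##..
.......
gen 26: ....^..
....#.#
..#.###
..#..#.
...##..
.......
gen 27: ....#>.
....#.#
..#.###
..#..#.
...##..
.......
gen 28: ....##.
....#v#
..#.###
..#..#.
...##..
.......
gen 29: ....##.
....<##
..#.###
..#..#.
...##..
.......
gen 30: ....##.
.....##
..#.v##
..#..#.
...##..
.......
gen 31: ....##.
.....##
..#..>#
..#..#.
...##..
.......
gen 32: ....##.
.....^#
..#...#
..#..#.
...##..
.......
gen 33: ....##.
....<.#
..#...#
..#..#.
...##..
.......
gen 34: ....^#.
....#.#
..#...#
..#..#.
...##..
.......
gen 35: ...<.#.
....#.#
..#...#
..#..#.
...##..
.......
gen 36: ...#.#.
....#.#
..#...#
..#..#.
...##..
...^...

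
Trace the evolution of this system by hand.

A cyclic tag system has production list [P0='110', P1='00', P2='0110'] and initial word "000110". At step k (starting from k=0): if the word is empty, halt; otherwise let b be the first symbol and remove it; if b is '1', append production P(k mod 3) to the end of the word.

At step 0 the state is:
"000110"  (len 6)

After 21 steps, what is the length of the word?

k=0  "000110"  (len 6)
k=1  "00110"  (len 5)
k=2  "0110"  (len 4)
k=3  "110"  (len 3)
k=4  "10110"  (len 5)
k=5  "011000"  (len 6)
k=6  "11000"  (len 5)
k=7  "1000110"  (len 7)
k=8  "00011000"  (len 8)
k=9  "0011000"  (len 7)
k=10  "011000"  (len 6)
k=11  "11000"  (len 5)
k=12  "10000110"  (len 8)
k=13  "0000110110"  (len 10)
k=14  "000110110"  (len 9)
k=15  "00110110"  (len 8)
k=16  "0110110"  (len 7)
k=17  "110110"  (len 6)
k=18  "101100110"  (len 9)
k=19  "01100110110"  (len 11)
k=20  "1100110110"  (len 10)
k=21  "1001101100110"  (len 13)

13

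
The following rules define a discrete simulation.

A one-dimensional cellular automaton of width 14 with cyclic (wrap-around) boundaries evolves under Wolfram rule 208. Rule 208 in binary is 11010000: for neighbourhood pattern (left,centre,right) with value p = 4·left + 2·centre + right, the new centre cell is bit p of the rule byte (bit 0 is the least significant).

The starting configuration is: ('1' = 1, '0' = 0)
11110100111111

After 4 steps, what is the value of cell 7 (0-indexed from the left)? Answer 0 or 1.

0) 11110100111111
1) 11110010011111
2) 11111001001111
3) 11111100100111
4) 11111110010011

0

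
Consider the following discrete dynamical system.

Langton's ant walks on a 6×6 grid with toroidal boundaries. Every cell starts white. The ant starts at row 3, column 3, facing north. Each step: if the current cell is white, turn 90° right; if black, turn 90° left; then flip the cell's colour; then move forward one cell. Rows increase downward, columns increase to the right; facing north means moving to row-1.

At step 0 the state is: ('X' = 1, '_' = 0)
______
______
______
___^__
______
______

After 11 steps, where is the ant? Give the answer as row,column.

step 0: ______
______
______
___^__
______
______
step 1: ______
______
______
___X>_
______
______
step 2: ______
______
______
___XX_
____v_
______
step 3: ______
______
______
___XX_
___<X_
______
step 4: ______
______
______
___^X_
___XX_
______
step 5: ______
______
______
__<_X_
___XX_
______
step 6: ______
______
__^___
__X_X_
___XX_
______
step 7: ______
______
__X>__
__X_X_
___XX_
______
step 8: ______
______
__XX__
__XvX_
___XX_
______
step 9: ______
______
__XX__
__<XX_
___XX_
______
step 10: ______
______
__XX__
___XX_
__vXX_
______
step 11: ______
______
__XX__
___XX_
_<XXX_
______

4,1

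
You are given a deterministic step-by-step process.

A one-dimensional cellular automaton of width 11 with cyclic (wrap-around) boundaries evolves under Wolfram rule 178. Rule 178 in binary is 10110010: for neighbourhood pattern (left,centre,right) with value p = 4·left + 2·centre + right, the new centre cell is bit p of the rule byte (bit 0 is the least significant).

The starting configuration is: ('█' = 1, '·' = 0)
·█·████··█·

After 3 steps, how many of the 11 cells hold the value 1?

[0] ·█·████··█·
[1] █·█·██·██·█
[2] ·█·█··█··█·
[3] █·█·██·██·█

7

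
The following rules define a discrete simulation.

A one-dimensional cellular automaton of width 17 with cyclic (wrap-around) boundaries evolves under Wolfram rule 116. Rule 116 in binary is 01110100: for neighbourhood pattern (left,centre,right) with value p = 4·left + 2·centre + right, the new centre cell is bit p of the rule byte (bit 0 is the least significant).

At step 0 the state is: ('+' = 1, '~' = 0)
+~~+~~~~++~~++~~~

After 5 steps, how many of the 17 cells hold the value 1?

8

step 0: +~~+~~~~++~~++~~~
step 1: ++~++~~~~++~~++~~
step 2: ~++~++~~~~++~~++~
step 3: ~~++~++~~~~++~~++
step 4: +~~++~++~~~~++~~+
step 5: ++~~++~++~~~~++~~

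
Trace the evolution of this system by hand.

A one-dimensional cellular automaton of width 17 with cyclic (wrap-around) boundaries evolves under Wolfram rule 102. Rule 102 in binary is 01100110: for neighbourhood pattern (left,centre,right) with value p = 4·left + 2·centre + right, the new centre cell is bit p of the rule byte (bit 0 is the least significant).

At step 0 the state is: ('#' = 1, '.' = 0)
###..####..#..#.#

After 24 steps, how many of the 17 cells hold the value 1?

step 0: ###..####..#..#.#
step 1: ..#.#...#.##.###.
step 2: .####..###.##..#.
step 3: #...#.#..##.#.##.
step 4: #..####.#.####.##
step 5: #.#...####...##..
step 6: ###..#...#..#.#.#
step 7: ..#.##..##.#####.
step 8: .###.#.#.##....#.
step 9: #..######.#...##.
step 10: #.#.....###..#.##
step 11: ###....#..#.###..
step 12: ..#...##.###..#.#
step 13: .##..#.##..#.####
step 14: #.#.###.#.###...#
step 15: ####..####..#..#.
step 16: ...#.#...#.##.###
step 17: ..####..###.##..#
step 18: .#...#.#..##.#.##
step 19: ##..####.#.####.#
step 20: .#.#...####...##.
step 21: ####..#...#..#.#.
step 22: ...#.##..##.#####
step 23: ..###.#.#.##....#
step 24: .#..######.#...##

10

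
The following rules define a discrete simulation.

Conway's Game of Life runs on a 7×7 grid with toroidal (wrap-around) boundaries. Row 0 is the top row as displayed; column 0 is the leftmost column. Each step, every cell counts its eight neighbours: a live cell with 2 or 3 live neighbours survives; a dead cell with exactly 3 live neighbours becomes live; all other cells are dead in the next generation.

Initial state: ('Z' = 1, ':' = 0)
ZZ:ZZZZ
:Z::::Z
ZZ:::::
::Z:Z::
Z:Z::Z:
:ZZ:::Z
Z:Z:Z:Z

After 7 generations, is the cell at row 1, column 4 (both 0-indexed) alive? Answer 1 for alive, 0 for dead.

1

0) ZZ:ZZZZ
:Z::::Z
ZZ:::::
::Z:Z::
Z:Z::Z:
:ZZ:::Z
Z:Z:Z:Z
1) :::ZZ::
::::Z::
ZZZ::::
Z:ZZ::Z
Z:Z::ZZ
::Z::::
::::Z::
2) :::ZZZ:
:ZZ:Z::
Z:Z:::Z
:::Z:Z:
Z:Z::Z:
:Z:Z:ZZ
::::Z::
3) ::Z::Z:
ZZZ:Z:Z
Z:Z:ZZZ
Z:ZZZZ:
ZZZZ:Z:
ZZZZ:ZZ
::Z:::Z
4) ::Z::Z:
::Z:Z::
:::::::
:::::::
:::::::
:::::Z:
::::Z::
5) ::::ZZ:
:::Z:::
:::::::
:::::::
:::::::
:::::::
::::ZZ:
6) :::Z:Z:
::::Z::
:::::::
:::::::
:::::::
:::::::
::::ZZ:
7) :::Z:Z:
::::Z::
:::::::
:::::::
:::::::
:::::::
::::ZZ: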